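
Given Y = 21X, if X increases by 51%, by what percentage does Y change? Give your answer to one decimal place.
51.0%

For Y = 21X:
If X → X(1 + 0.51)
Then Y → Y · (1 + 0.51)^1
     = Y · 1.5100

Percentage change = ((1 + 0.51)^1 − 1) × 100% = 51.0%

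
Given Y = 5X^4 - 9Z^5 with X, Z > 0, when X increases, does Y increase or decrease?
Y increases

Taking the partial derivative:
∂Y/∂X = 20X^3

∂Y/∂X = 20X^3 > 0 (assuming positive values)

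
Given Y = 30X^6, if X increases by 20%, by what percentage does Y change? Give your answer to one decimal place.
198.6%

For Y = 30X^6:
If X → X(1 + 0.2)
Then Y → Y · (1 + 0.2)^6
     ≈ Y · 2.9860

Percentage change = ((1 + 0.2)^6 − 1) × 100% ≈ 198.6%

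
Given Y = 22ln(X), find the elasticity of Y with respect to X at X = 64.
Elasticity = 1/ln(64) ≈ 0.2404

Elasticity = (dY/dX) · (X/Y)

dY/dX = 22/X
At X = 64: dY/dX = 11/32, Y = 22·ln(64)

Elasticity = (11/32) · (64 / (22·ln(64))) = 1/ln(64) ≈ 0.2404

Interpretation: for a small percentage change in X, the percentage change in Y is approximately 0.24 times as large.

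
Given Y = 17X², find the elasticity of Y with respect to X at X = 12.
Elasticity = 2

Elasticity = (dY/dX) · (X/Y)

dY/dX = 34·X
At X = 12: dY/dX = 408, Y = 2448

Elasticity = 408 · (12 / 2448) = 2

Interpretation: for a small percentage change in X, the percentage change in Y is approximately 2.00 times as large.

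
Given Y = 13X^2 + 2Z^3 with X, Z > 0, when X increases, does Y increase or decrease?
Y increases

Taking the partial derivative:
∂Y/∂X = 26X

∂Y/∂X = 26X > 0 (assuming positive values)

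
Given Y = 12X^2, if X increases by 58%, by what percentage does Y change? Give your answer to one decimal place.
149.6%

For Y = 12X^2:
If X → X(1 + 0.58)
Then Y → Y · (1 + 0.58)^2
     = Y · 2.4964

Percentage change = ((1 + 0.58)^2 − 1) × 100% ≈ 149.6%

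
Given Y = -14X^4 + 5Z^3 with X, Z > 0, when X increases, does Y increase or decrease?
Y decreases

Taking the partial derivative:
∂Y/∂X = -56X^3

∂Y/∂X = -56X^3 < 0 (assuming positive values)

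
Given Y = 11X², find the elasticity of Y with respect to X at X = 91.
Elasticity = 2

Elasticity = (dY/dX) · (X/Y)

dY/dX = 22·X
At X = 91: dY/dX = 2002, Y = 91091

Elasticity = 2002 · (91 / 91091) = 2

Interpretation: for a small percentage change in X, the percentage change in Y is approximately 2.00 times as large.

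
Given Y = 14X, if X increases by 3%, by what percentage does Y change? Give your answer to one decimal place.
3.0%

For Y = 14X:
If X → X(1 + 0.03)
Then Y → Y · (1 + 0.03)^1
     = Y · 1.0300

Percentage change = ((1 + 0.03)^1 − 1) × 100% = 3.0%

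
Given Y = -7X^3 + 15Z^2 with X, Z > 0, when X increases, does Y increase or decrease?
Y decreases

Taking the partial derivative:
∂Y/∂X = -21X^2

∂Y/∂X = -21X^2 < 0 (assuming positive values)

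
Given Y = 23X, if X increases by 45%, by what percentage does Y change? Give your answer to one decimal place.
45.0%

For Y = 23X:
If X → X(1 + 0.45)
Then Y → Y · (1 + 0.45)^1
     = Y · 1.4500

Percentage change = ((1 + 0.45)^1 − 1) × 100% = 45.0%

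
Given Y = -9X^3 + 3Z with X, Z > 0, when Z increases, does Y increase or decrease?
Y increases

Taking the partial derivative:
∂Y/∂Z = 3

∂Y/∂Z = 3 > 0 (assuming positive values)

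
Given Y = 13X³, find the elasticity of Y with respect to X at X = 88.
Elasticity = 3

Elasticity = (dY/dX) · (X/Y)

dY/dX = 39·X²
At X = 88: dY/dX = 302016, Y = 8859136

Elasticity = 302016 · (88 / 8859136) = 3

Interpretation: for a small percentage change in X, the percentage change in Y is approximately 3.00 times as large.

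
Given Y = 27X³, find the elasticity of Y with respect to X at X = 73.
Elasticity = 3

Elasticity = (dY/dX) · (X/Y)

dY/dX = 81·X²
At X = 73: dY/dX = 431649, Y = 10503459

Elasticity = 431649 · (73 / 10503459) = 3

Interpretation: for a small percentage change in X, the percentage change in Y is approximately 3.00 times as large.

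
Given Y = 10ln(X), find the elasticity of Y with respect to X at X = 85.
Elasticity = 1/ln(85) ≈ 0.2251

Elasticity = (dY/dX) · (X/Y)

dY/dX = 10/X
At X = 85: dY/dX = 2/17, Y = 10·ln(85)

Elasticity = (2/17) · (85 / (10·ln(85))) = 1/ln(85) ≈ 0.2251

Interpretation: for a small percentage change in X, the percentage change in Y is approximately 0.23 times as large.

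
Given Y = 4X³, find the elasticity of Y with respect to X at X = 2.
Elasticity = 3

Elasticity = (dY/dX) · (X/Y)

dY/dX = 12·X²
At X = 2: dY/dX = 48, Y = 32

Elasticity = 48 · (2 / 32) = 3

Interpretation: for a small percentage change in X, the percentage change in Y is approximately 3.00 times as large.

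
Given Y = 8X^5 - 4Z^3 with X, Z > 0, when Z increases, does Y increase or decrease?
Y decreases

Taking the partial derivative:
∂Y/∂Z = -12Z^2

∂Y/∂Z = -12Z^2 < 0 (assuming positive values)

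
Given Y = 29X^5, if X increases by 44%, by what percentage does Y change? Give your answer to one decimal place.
519.2%

For Y = 29X^5:
If X → X(1 + 0.44)
Then Y → Y · (1 + 0.44)^5
     ≈ Y · 6.1917

Percentage change = ((1 + 0.44)^5 − 1) × 100% ≈ 519.2%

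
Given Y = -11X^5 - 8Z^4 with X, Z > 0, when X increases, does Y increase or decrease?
Y decreases

Taking the partial derivative:
∂Y/∂X = -55X^4

∂Y/∂X = -55X^4 < 0 (assuming positive values)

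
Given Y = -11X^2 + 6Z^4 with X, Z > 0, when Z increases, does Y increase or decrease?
Y increases

Taking the partial derivative:
∂Y/∂Z = 24Z^3

∂Y/∂Z = 24Z^3 > 0 (assuming positive values)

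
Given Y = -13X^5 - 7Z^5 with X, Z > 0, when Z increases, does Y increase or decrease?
Y decreases

Taking the partial derivative:
∂Y/∂Z = -35Z^4

∂Y/∂Z = -35Z^4 < 0 (assuming positive values)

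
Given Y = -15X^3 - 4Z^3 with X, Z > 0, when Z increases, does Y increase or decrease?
Y decreases

Taking the partial derivative:
∂Y/∂Z = -12Z^2

∂Y/∂Z = -12Z^2 < 0 (assuming positive values)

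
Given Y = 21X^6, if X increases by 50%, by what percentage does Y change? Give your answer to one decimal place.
1039.1%

For Y = 21X^6:
If X → X(1 + 0.5)
Then Y → Y · (1 + 0.5)^6
     ≈ Y · 11.3906

Percentage change = ((1 + 0.5)^6 − 1) × 100% ≈ 1039.1%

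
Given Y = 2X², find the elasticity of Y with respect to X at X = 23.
Elasticity = 2

Elasticity = (dY/dX) · (X/Y)

dY/dX = 4·X
At X = 23: dY/dX = 92, Y = 1058

Elasticity = 92 · (23 / 1058) = 2

Interpretation: for a small percentage change in X, the percentage change in Y is approximately 2.00 times as large.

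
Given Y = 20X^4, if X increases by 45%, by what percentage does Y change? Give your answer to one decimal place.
342.1%

For Y = 20X^4:
If X → X(1 + 0.45)
Then Y → Y · (1 + 0.45)^4
     ≈ Y · 4.4205

Percentage change = ((1 + 0.45)^4 − 1) × 100% ≈ 342.1%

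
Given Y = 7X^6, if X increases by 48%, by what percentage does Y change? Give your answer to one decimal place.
950.9%

For Y = 7X^6:
If X → X(1 + 0.48)
Then Y → Y · (1 + 0.48)^6
     ≈ Y · 10.5092

Percentage change = ((1 + 0.48)^6 − 1) × 100% ≈ 950.9%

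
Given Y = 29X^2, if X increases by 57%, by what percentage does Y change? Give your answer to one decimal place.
146.5%

For Y = 29X^2:
If X → X(1 + 0.57)
Then Y → Y · (1 + 0.57)^2
     = Y · 2.4649

Percentage change = ((1 + 0.57)^2 − 1) × 100% ≈ 146.5%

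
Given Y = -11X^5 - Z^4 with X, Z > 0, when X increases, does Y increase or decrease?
Y decreases

Taking the partial derivative:
∂Y/∂X = -55X^4

∂Y/∂X = -55X^4 < 0 (assuming positive values)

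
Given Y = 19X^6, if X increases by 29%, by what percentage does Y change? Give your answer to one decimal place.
360.8%

For Y = 19X^6:
If X → X(1 + 0.29)
Then Y → Y · (1 + 0.29)^6
     ≈ Y · 4.6083

Percentage change = ((1 + 0.29)^6 − 1) × 100% ≈ 360.8%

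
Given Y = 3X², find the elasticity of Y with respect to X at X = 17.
Elasticity = 2

Elasticity = (dY/dX) · (X/Y)

dY/dX = 6·X
At X = 17: dY/dX = 102, Y = 867

Elasticity = 102 · (17 / 867) = 2

Interpretation: for a small percentage change in X, the percentage change in Y is approximately 2.00 times as large.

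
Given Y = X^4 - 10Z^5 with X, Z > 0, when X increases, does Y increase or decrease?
Y increases

Taking the partial derivative:
∂Y/∂X = 4X^3

∂Y/∂X = 4X^3 > 0 (assuming positive values)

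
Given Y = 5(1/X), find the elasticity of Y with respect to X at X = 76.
Elasticity = -1

Elasticity = (dY/dX) · (X/Y)

dY/dX = -5/X²
At X = 76: dY/dX = -5/5776, Y = 5/76

Elasticity = (-5/5776) · (76 / (5/76)) = -1

Interpretation: for a small percentage change in X, the percentage change in Y is approximately -1.00 times as large.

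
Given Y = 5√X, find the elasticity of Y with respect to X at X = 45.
Elasticity = 1/2

Elasticity = (dY/dX) · (X/Y)

dY/dX = 5/(2·√X)
At X = 45: dY/dX = √5/6, Y = 15·√5

Elasticity = (√5/6) · (45 / (15·√5)) = 1/2

Interpretation: for a small percentage change in X, the percentage change in Y is approximately 0.50 times as large.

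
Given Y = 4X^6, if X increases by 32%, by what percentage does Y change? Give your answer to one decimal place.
429.0%

For Y = 4X^6:
If X → X(1 + 0.32)
Then Y → Y · (1 + 0.32)^6
     ≈ Y · 5.2899

Percentage change = ((1 + 0.32)^6 − 1) × 100% ≈ 429.0%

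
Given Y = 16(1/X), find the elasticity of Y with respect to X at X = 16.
Elasticity = -1

Elasticity = (dY/dX) · (X/Y)

dY/dX = -16/X²
At X = 16: dY/dX = -1/16, Y = 1

Elasticity = (-1/16) · (16 / 1) = -1

Interpretation: for a small percentage change in X, the percentage change in Y is approximately -1.00 times as large.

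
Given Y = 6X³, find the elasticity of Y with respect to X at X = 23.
Elasticity = 3

Elasticity = (dY/dX) · (X/Y)

dY/dX = 18·X²
At X = 23: dY/dX = 9522, Y = 73002

Elasticity = 9522 · (23 / 73002) = 3

Interpretation: for a small percentage change in X, the percentage change in Y is approximately 3.00 times as large.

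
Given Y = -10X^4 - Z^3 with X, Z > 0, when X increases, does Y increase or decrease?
Y decreases

Taking the partial derivative:
∂Y/∂X = -40X^3

∂Y/∂X = -40X^3 < 0 (assuming positive values)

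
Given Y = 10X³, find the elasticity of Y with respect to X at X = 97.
Elasticity = 3

Elasticity = (dY/dX) · (X/Y)

dY/dX = 30·X²
At X = 97: dY/dX = 282270, Y = 9126730

Elasticity = 282270 · (97 / 9126730) = 3

Interpretation: for a small percentage change in X, the percentage change in Y is approximately 3.00 times as large.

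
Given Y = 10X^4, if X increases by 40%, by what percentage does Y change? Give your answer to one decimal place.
284.2%

For Y = 10X^4:
If X → X(1 + 0.4)
Then Y → Y · (1 + 0.4)^4
     = Y · 3.8416

Percentage change = ((1 + 0.4)^4 − 1) × 100% ≈ 284.2%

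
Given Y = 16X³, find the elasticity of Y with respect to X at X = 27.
Elasticity = 3

Elasticity = (dY/dX) · (X/Y)

dY/dX = 48·X²
At X = 27: dY/dX = 34992, Y = 314928

Elasticity = 34992 · (27 / 314928) = 3

Interpretation: for a small percentage change in X, the percentage change in Y is approximately 3.00 times as large.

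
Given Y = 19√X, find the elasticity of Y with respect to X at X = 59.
Elasticity = 1/2

Elasticity = (dY/dX) · (X/Y)

dY/dX = 19/(2·√X)
At X = 59: dY/dX = 19·√59/118, Y = 19·√59

Elasticity = (19·√59/118) · (59 / (19·√59)) = 1/2

Interpretation: for a small percentage change in X, the percentage change in Y is approximately 0.50 times as large.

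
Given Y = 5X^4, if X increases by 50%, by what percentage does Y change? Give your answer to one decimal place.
406.3%

For Y = 5X^4:
If X → X(1 + 0.5)
Then Y → Y · (1 + 0.5)^4
     = Y · 5.0625

Percentage change = ((1 + 0.5)^4 − 1) × 100% ≈ 406.3%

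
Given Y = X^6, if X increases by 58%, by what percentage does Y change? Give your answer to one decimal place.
1455.8%

For Y = X^6:
If X → X(1 + 0.58)
Then Y → Y · (1 + 0.58)^6
     ≈ Y · 15.5576

Percentage change = ((1 + 0.58)^6 − 1) × 100% ≈ 1455.8%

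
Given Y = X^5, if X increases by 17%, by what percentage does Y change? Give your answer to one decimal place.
119.2%

For Y = X^5:
If X → X(1 + 0.17)
Then Y → Y · (1 + 0.17)^5
     ≈ Y · 2.1924

Percentage change = ((1 + 0.17)^5 − 1) × 100% ≈ 119.2%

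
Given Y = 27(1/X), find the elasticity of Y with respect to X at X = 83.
Elasticity = -1

Elasticity = (dY/dX) · (X/Y)

dY/dX = -27/X²
At X = 83: dY/dX = -27/6889, Y = 27/83

Elasticity = (-27/6889) · (83 / (27/83)) = -1

Interpretation: for a small percentage change in X, the percentage change in Y is approximately -1.00 times as large.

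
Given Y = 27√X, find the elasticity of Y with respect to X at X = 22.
Elasticity = 1/2

Elasticity = (dY/dX) · (X/Y)

dY/dX = 27/(2·√X)
At X = 22: dY/dX = 27·√22/44, Y = 27·√22

Elasticity = (27·√22/44) · (22 / (27·√22)) = 1/2

Interpretation: for a small percentage change in X, the percentage change in Y is approximately 0.50 times as large.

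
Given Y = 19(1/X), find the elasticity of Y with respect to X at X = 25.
Elasticity = -1

Elasticity = (dY/dX) · (X/Y)

dY/dX = -19/X²
At X = 25: dY/dX = -19/625, Y = 19/25

Elasticity = (-19/625) · (25 / (19/25)) = -1

Interpretation: for a small percentage change in X, the percentage change in Y is approximately -1.00 times as large.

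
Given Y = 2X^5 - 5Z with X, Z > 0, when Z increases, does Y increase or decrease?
Y decreases

Taking the partial derivative:
∂Y/∂Z = -5

∂Y/∂Z = -5 < 0 (assuming positive values)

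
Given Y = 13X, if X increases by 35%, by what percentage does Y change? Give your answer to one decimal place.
35.0%

For Y = 13X:
If X → X(1 + 0.35)
Then Y → Y · (1 + 0.35)^1
     = Y · 1.3500

Percentage change = ((1 + 0.35)^1 − 1) × 100% = 35.0%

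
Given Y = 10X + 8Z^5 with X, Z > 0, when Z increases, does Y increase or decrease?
Y increases

Taking the partial derivative:
∂Y/∂Z = 40Z^4

∂Y/∂Z = 40Z^4 > 0 (assuming positive values)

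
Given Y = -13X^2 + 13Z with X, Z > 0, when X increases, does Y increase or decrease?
Y decreases

Taking the partial derivative:
∂Y/∂X = -26X

∂Y/∂X = -26X < 0 (assuming positive values)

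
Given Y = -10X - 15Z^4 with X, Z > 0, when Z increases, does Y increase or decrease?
Y decreases

Taking the partial derivative:
∂Y/∂Z = -60Z^3

∂Y/∂Z = -60Z^3 < 0 (assuming positive values)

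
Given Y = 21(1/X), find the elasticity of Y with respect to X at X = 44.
Elasticity = -1

Elasticity = (dY/dX) · (X/Y)

dY/dX = -21/X²
At X = 44: dY/dX = -21/1936, Y = 21/44

Elasticity = (-21/1936) · (44 / (21/44)) = -1

Interpretation: for a small percentage change in X, the percentage change in Y is approximately -1.00 times as large.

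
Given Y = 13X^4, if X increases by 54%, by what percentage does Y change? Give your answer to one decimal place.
462.4%

For Y = 13X^4:
If X → X(1 + 0.54)
Then Y → Y · (1 + 0.54)^4
     ≈ Y · 5.6245

Percentage change = ((1 + 0.54)^4 − 1) × 100% ≈ 462.4%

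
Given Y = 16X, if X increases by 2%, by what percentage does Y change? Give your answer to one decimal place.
2.0%

For Y = 16X:
If X → X(1 + 0.02)
Then Y → Y · (1 + 0.02)^1
     = Y · 1.0200

Percentage change = ((1 + 0.02)^1 − 1) × 100% = 2.0%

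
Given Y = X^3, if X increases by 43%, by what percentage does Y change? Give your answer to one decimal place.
192.4%

For Y = X^3:
If X → X(1 + 0.43)
Then Y → Y · (1 + 0.43)^3
     ≈ Y · 2.9242

Percentage change = ((1 + 0.43)^3 − 1) × 100% ≈ 192.4%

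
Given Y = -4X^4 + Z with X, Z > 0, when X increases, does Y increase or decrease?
Y decreases

Taking the partial derivative:
∂Y/∂X = -16X^3

∂Y/∂X = -16X^3 < 0 (assuming positive values)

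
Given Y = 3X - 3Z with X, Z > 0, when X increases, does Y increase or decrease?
Y increases

Taking the partial derivative:
∂Y/∂X = 3

∂Y/∂X = 3 > 0 (assuming positive values)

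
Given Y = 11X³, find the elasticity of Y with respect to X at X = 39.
Elasticity = 3

Elasticity = (dY/dX) · (X/Y)

dY/dX = 33·X²
At X = 39: dY/dX = 50193, Y = 652509

Elasticity = 50193 · (39 / 652509) = 3

Interpretation: for a small percentage change in X, the percentage change in Y is approximately 3.00 times as large.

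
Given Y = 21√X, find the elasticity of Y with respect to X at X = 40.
Elasticity = 1/2

Elasticity = (dY/dX) · (X/Y)

dY/dX = 21/(2·√X)
At X = 40: dY/dX = 21·√10/40, Y = 42·√10

Elasticity = (21·√10/40) · (40 / (42·√10)) = 1/2

Interpretation: for a small percentage change in X, the percentage change in Y is approximately 0.50 times as large.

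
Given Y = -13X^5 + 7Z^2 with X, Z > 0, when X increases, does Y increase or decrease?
Y decreases

Taking the partial derivative:
∂Y/∂X = -65X^4

∂Y/∂X = -65X^4 < 0 (assuming positive values)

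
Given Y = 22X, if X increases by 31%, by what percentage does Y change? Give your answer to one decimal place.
31.0%

For Y = 22X:
If X → X(1 + 0.31)
Then Y → Y · (1 + 0.31)^1
     = Y · 1.3100

Percentage change = ((1 + 0.31)^1 − 1) × 100% = 31.0%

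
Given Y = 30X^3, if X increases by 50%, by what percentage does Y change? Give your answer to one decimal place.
237.5%

For Y = 30X^3:
If X → X(1 + 0.5)
Then Y → Y · (1 + 0.5)^3
     = Y · 3.3750

Percentage change = ((1 + 0.5)^3 − 1) × 100% = 237.5%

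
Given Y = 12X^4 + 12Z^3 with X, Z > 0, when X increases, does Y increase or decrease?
Y increases

Taking the partial derivative:
∂Y/∂X = 48X^3

∂Y/∂X = 48X^3 > 0 (assuming positive values)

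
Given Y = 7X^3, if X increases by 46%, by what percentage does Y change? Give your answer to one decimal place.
211.2%

For Y = 7X^3:
If X → X(1 + 0.46)
Then Y → Y · (1 + 0.46)^3
     ≈ Y · 3.1121

Percentage change = ((1 + 0.46)^3 − 1) × 100% ≈ 211.2%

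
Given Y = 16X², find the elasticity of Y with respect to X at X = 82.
Elasticity = 2

Elasticity = (dY/dX) · (X/Y)

dY/dX = 32·X
At X = 82: dY/dX = 2624, Y = 107584

Elasticity = 2624 · (82 / 107584) = 2

Interpretation: for a small percentage change in X, the percentage change in Y is approximately 2.00 times as large.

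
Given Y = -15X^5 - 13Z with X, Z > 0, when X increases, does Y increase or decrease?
Y decreases

Taking the partial derivative:
∂Y/∂X = -75X^4

∂Y/∂X = -75X^4 < 0 (assuming positive values)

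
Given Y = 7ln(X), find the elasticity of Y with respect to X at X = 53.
Elasticity = 1/ln(53) ≈ 0.2519

Elasticity = (dY/dX) · (X/Y)

dY/dX = 7/X
At X = 53: dY/dX = 7/53, Y = 7·ln(53)

Elasticity = (7/53) · (53 / (7·ln(53))) = 1/ln(53) ≈ 0.2519

Interpretation: for a small percentage change in X, the percentage change in Y is approximately 0.25 times as large.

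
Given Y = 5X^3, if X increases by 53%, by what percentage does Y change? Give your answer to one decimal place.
258.2%

For Y = 5X^3:
If X → X(1 + 0.53)
Then Y → Y · (1 + 0.53)^3
     ≈ Y · 3.5816

Percentage change = ((1 + 0.53)^3 − 1) × 100% ≈ 258.2%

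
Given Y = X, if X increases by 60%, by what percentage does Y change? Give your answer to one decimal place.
60.0%

For Y = X:
If X → X(1 + 0.6)
Then Y → Y · (1 + 0.6)^1
     = Y · 1.6000

Percentage change = ((1 + 0.6)^1 − 1) × 100% = 60.0%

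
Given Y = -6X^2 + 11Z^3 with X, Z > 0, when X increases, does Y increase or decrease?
Y decreases

Taking the partial derivative:
∂Y/∂X = -12X

∂Y/∂X = -12X < 0 (assuming positive values)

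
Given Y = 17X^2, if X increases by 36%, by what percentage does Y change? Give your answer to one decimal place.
85.0%

For Y = 17X^2:
If X → X(1 + 0.36)
Then Y → Y · (1 + 0.36)^2
     = Y · 1.8496

Percentage change = ((1 + 0.36)^2 − 1) × 100% ≈ 85.0%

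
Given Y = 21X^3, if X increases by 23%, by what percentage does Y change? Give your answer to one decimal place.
86.1%

For Y = 21X^3:
If X → X(1 + 0.23)
Then Y → Y · (1 + 0.23)^3
     ≈ Y · 1.8609

Percentage change = ((1 + 0.23)^3 − 1) × 100% ≈ 86.1%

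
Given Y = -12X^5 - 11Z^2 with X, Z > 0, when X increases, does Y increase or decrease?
Y decreases

Taking the partial derivative:
∂Y/∂X = -60X^4

∂Y/∂X = -60X^4 < 0 (assuming positive values)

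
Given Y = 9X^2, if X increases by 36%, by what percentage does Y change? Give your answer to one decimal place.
85.0%

For Y = 9X^2:
If X → X(1 + 0.36)
Then Y → Y · (1 + 0.36)^2
     = Y · 1.8496

Percentage change = ((1 + 0.36)^2 − 1) × 100% ≈ 85.0%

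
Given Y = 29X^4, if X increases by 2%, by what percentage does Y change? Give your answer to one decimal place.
8.2%

For Y = 29X^4:
If X → X(1 + 0.02)
Then Y → Y · (1 + 0.02)^4
     ≈ Y · 1.0824

Percentage change = ((1 + 0.02)^4 − 1) × 100% ≈ 8.2%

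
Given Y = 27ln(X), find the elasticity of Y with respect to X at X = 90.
Elasticity = 1/ln(90) ≈ 0.2222

Elasticity = (dY/dX) · (X/Y)

dY/dX = 27/X
At X = 90: dY/dX = 3/10, Y = 27·ln(90)

Elasticity = (3/10) · (90 / (27·ln(90))) = 1/ln(90) ≈ 0.2222

Interpretation: for a small percentage change in X, the percentage change in Y is approximately 0.22 times as large.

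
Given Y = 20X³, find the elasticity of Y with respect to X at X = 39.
Elasticity = 3

Elasticity = (dY/dX) · (X/Y)

dY/dX = 60·X²
At X = 39: dY/dX = 91260, Y = 1186380

Elasticity = 91260 · (39 / 1186380) = 3

Interpretation: for a small percentage change in X, the percentage change in Y is approximately 3.00 times as large.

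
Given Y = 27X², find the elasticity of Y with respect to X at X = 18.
Elasticity = 2

Elasticity = (dY/dX) · (X/Y)

dY/dX = 54·X
At X = 18: dY/dX = 972, Y = 8748

Elasticity = 972 · (18 / 8748) = 2

Interpretation: for a small percentage change in X, the percentage change in Y is approximately 2.00 times as large.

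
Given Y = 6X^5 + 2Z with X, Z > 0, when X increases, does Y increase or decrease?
Y increases

Taking the partial derivative:
∂Y/∂X = 30X^4

∂Y/∂X = 30X^4 > 0 (assuming positive values)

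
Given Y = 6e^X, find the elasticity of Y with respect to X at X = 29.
Elasticity = 29

Elasticity = (dY/dX) · (X/Y)

dY/dX = 6·e^X
At X = 29: dY/dX = 6·e^29, Y = 6·e^29

Elasticity = (6·e^29) · (29 / (6·e^29)) = 29

Interpretation: for a small percentage change in X, the percentage change in Y is approximately 29.00 times as large.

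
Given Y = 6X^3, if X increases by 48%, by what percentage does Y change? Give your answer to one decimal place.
224.2%

For Y = 6X^3:
If X → X(1 + 0.48)
Then Y → Y · (1 + 0.48)^3
     ≈ Y · 3.2418

Percentage change = ((1 + 0.48)^3 − 1) × 100% ≈ 224.2%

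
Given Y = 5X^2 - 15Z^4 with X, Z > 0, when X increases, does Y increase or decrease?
Y increases

Taking the partial derivative:
∂Y/∂X = 10X

∂Y/∂X = 10X > 0 (assuming positive values)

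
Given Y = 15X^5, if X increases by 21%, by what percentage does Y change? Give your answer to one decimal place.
159.4%

For Y = 15X^5:
If X → X(1 + 0.21)
Then Y → Y · (1 + 0.21)^5
     ≈ Y · 2.5937

Percentage change = ((1 + 0.21)^5 − 1) × 100% ≈ 159.4%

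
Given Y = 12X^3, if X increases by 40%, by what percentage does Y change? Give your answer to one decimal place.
174.4%

For Y = 12X^3:
If X → X(1 + 0.4)
Then Y → Y · (1 + 0.4)^3
     = Y · 2.7440

Percentage change = ((1 + 0.4)^3 − 1) × 100% = 174.4%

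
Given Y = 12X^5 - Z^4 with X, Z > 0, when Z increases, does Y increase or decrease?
Y decreases

Taking the partial derivative:
∂Y/∂Z = -4Z^3

∂Y/∂Z = -4Z^3 < 0 (assuming positive values)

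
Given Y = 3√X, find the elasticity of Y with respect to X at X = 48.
Elasticity = 1/2

Elasticity = (dY/dX) · (X/Y)

dY/dX = 3/(2·√X)
At X = 48: dY/dX = √3/8, Y = 12·√3

Elasticity = (√3/8) · (48 / (12·√3)) = 1/2

Interpretation: for a small percentage change in X, the percentage change in Y is approximately 0.50 times as large.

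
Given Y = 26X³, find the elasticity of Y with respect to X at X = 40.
Elasticity = 3

Elasticity = (dY/dX) · (X/Y)

dY/dX = 78·X²
At X = 40: dY/dX = 124800, Y = 1664000

Elasticity = 124800 · (40 / 1664000) = 3

Interpretation: for a small percentage change in X, the percentage change in Y is approximately 3.00 times as large.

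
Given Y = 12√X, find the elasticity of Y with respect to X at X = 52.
Elasticity = 1/2

Elasticity = (dY/dX) · (X/Y)

dY/dX = 6/√X
At X = 52: dY/dX = 3·√13/13, Y = 24·√13

Elasticity = (3·√13/13) · (52 / (24·√13)) = 1/2

Interpretation: for a small percentage change in X, the percentage change in Y is approximately 0.50 times as large.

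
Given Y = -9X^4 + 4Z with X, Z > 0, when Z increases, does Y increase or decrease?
Y increases

Taking the partial derivative:
∂Y/∂Z = 4

∂Y/∂Z = 4 > 0 (assuming positive values)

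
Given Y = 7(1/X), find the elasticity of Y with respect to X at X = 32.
Elasticity = -1

Elasticity = (dY/dX) · (X/Y)

dY/dX = -7/X²
At X = 32: dY/dX = -7/1024, Y = 7/32

Elasticity = (-7/1024) · (32 / (7/32)) = -1

Interpretation: for a small percentage change in X, the percentage change in Y is approximately -1.00 times as large.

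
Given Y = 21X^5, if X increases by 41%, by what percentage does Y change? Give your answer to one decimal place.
457.3%

For Y = 21X^5:
If X → X(1 + 0.41)
Then Y → Y · (1 + 0.41)^5
     ≈ Y · 5.5731

Percentage change = ((1 + 0.41)^5 − 1) × 100% ≈ 457.3%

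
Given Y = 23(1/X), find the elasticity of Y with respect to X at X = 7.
Elasticity = -1

Elasticity = (dY/dX) · (X/Y)

dY/dX = -23/X²
At X = 7: dY/dX = -23/49, Y = 23/7

Elasticity = (-23/49) · (7 / (23/7)) = -1

Interpretation: for a small percentage change in X, the percentage change in Y is approximately -1.00 times as large.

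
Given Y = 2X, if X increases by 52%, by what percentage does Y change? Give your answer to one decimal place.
52.0%

For Y = 2X:
If X → X(1 + 0.52)
Then Y → Y · (1 + 0.52)^1
     = Y · 1.5200

Percentage change = ((1 + 0.52)^1 − 1) × 100% = 52.0%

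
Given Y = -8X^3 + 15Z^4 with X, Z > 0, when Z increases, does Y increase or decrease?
Y increases

Taking the partial derivative:
∂Y/∂Z = 60Z^3

∂Y/∂Z = 60Z^3 > 0 (assuming positive values)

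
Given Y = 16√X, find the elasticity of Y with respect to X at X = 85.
Elasticity = 1/2

Elasticity = (dY/dX) · (X/Y)

dY/dX = 8/√X
At X = 85: dY/dX = 8·√85/85, Y = 16·√85

Elasticity = (8·√85/85) · (85 / (16·√85)) = 1/2

Interpretation: for a small percentage change in X, the percentage change in Y is approximately 0.50 times as large.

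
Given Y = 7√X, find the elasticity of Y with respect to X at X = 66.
Elasticity = 1/2

Elasticity = (dY/dX) · (X/Y)

dY/dX = 7/(2·√X)
At X = 66: dY/dX = 7·√66/132, Y = 7·√66

Elasticity = (7·√66/132) · (66 / (7·√66)) = 1/2

Interpretation: for a small percentage change in X, the percentage change in Y is approximately 0.50 times as large.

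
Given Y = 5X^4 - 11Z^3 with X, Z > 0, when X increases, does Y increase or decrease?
Y increases

Taking the partial derivative:
∂Y/∂X = 20X^3

∂Y/∂X = 20X^3 > 0 (assuming positive values)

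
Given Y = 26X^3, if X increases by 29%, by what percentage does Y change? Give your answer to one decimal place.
114.7%

For Y = 26X^3:
If X → X(1 + 0.29)
Then Y → Y · (1 + 0.29)^3
     ≈ Y · 2.1467

Percentage change = ((1 + 0.29)^3 − 1) × 100% ≈ 114.7%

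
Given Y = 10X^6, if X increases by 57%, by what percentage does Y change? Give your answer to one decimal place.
1397.6%

For Y = 10X^6:
If X → X(1 + 0.57)
Then Y → Y · (1 + 0.57)^6
     ≈ Y · 14.9761

Percentage change = ((1 + 0.57)^6 − 1) × 100% ≈ 1397.6%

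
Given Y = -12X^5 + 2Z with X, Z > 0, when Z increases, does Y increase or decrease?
Y increases

Taking the partial derivative:
∂Y/∂Z = 2

∂Y/∂Z = 2 > 0 (assuming positive values)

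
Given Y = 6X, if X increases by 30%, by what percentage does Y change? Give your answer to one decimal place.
30.0%

For Y = 6X:
If X → X(1 + 0.3)
Then Y → Y · (1 + 0.3)^1
     = Y · 1.3000

Percentage change = ((1 + 0.3)^1 − 1) × 100% = 30.0%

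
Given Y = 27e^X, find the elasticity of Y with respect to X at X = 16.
Elasticity = 16

Elasticity = (dY/dX) · (X/Y)

dY/dX = 27·e^X
At X = 16: dY/dX = 27·e^16, Y = 27·e^16

Elasticity = (27·e^16) · (16 / (27·e^16)) = 16

Interpretation: for a small percentage change in X, the percentage change in Y is approximately 16.00 times as large.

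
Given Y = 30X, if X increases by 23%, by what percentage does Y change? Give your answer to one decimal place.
23.0%

For Y = 30X:
If X → X(1 + 0.23)
Then Y → Y · (1 + 0.23)^1
     = Y · 1.2300

Percentage change = ((1 + 0.23)^1 − 1) × 100% = 23.0%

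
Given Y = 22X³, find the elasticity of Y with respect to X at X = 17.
Elasticity = 3

Elasticity = (dY/dX) · (X/Y)

dY/dX = 66·X²
At X = 17: dY/dX = 19074, Y = 108086

Elasticity = 19074 · (17 / 108086) = 3

Interpretation: for a small percentage change in X, the percentage change in Y is approximately 3.00 times as large.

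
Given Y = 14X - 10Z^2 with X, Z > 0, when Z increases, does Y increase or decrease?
Y decreases

Taking the partial derivative:
∂Y/∂Z = -20Z

∂Y/∂Z = -20Z < 0 (assuming positive values)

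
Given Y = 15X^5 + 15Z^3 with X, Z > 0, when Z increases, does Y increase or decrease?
Y increases

Taking the partial derivative:
∂Y/∂Z = 45Z^2

∂Y/∂Z = 45Z^2 > 0 (assuming positive values)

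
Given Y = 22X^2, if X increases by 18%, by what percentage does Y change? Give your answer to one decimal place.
39.2%

For Y = 22X^2:
If X → X(1 + 0.18)
Then Y → Y · (1 + 0.18)^2
     = Y · 1.3924

Percentage change = ((1 + 0.18)^2 − 1) × 100% ≈ 39.2%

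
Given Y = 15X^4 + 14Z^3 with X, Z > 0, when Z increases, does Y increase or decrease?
Y increases

Taking the partial derivative:
∂Y/∂Z = 42Z^2

∂Y/∂Z = 42Z^2 > 0 (assuming positive values)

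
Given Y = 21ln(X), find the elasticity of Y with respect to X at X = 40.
Elasticity = 1/ln(40) ≈ 0.2711

Elasticity = (dY/dX) · (X/Y)

dY/dX = 21/X
At X = 40: dY/dX = 21/40, Y = 21·ln(40)

Elasticity = (21/40) · (40 / (21·ln(40))) = 1/ln(40) ≈ 0.2711

Interpretation: for a small percentage change in X, the percentage change in Y is approximately 0.27 times as large.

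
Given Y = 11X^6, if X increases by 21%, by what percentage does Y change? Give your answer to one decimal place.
213.8%

For Y = 11X^6:
If X → X(1 + 0.21)
Then Y → Y · (1 + 0.21)^6
     ≈ Y · 3.1384

Percentage change = ((1 + 0.21)^6 − 1) × 100% ≈ 213.8%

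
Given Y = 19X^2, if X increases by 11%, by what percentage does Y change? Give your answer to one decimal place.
23.2%

For Y = 19X^2:
If X → X(1 + 0.11)
Then Y → Y · (1 + 0.11)^2
     = Y · 1.2321

Percentage change = ((1 + 0.11)^2 − 1) × 100% ≈ 23.2%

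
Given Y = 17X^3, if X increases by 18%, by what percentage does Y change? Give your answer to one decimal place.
64.3%

For Y = 17X^3:
If X → X(1 + 0.18)
Then Y → Y · (1 + 0.18)^3
     ≈ Y · 1.6430

Percentage change = ((1 + 0.18)^3 − 1) × 100% ≈ 64.3%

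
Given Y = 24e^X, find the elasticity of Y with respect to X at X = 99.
Elasticity = 99

Elasticity = (dY/dX) · (X/Y)

dY/dX = 24·e^X
At X = 99: dY/dX = 24·e^99, Y = 24·e^99

Elasticity = (24·e^99) · (99 / (24·e^99)) = 99

Interpretation: for a small percentage change in X, the percentage change in Y is approximately 99.00 times as large.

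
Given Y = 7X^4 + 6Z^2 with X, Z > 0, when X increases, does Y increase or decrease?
Y increases

Taking the partial derivative:
∂Y/∂X = 28X^3

∂Y/∂X = 28X^3 > 0 (assuming positive values)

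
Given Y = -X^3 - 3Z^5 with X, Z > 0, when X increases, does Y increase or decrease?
Y decreases

Taking the partial derivative:
∂Y/∂X = -3X^2

∂Y/∂X = -3X^2 < 0 (assuming positive values)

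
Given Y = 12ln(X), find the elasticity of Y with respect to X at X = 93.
Elasticity = 1/ln(93) ≈ 0.2206

Elasticity = (dY/dX) · (X/Y)

dY/dX = 12/X
At X = 93: dY/dX = 4/31, Y = 12·ln(93)

Elasticity = (4/31) · (93 / (12·ln(93))) = 1/ln(93) ≈ 0.2206

Interpretation: for a small percentage change in X, the percentage change in Y is approximately 0.22 times as large.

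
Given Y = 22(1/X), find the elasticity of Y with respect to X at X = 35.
Elasticity = -1

Elasticity = (dY/dX) · (X/Y)

dY/dX = -22/X²
At X = 35: dY/dX = -22/1225, Y = 22/35

Elasticity = (-22/1225) · (35 / (22/35)) = -1

Interpretation: for a small percentage change in X, the percentage change in Y is approximately -1.00 times as large.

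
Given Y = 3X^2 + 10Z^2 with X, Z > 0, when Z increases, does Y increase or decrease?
Y increases

Taking the partial derivative:
∂Y/∂Z = 20Z

∂Y/∂Z = 20Z > 0 (assuming positive values)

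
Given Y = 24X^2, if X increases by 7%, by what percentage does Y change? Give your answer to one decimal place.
14.5%

For Y = 24X^2:
If X → X(1 + 0.07)
Then Y → Y · (1 + 0.07)^2
     = Y · 1.1449

Percentage change = ((1 + 0.07)^2 − 1) × 100% ≈ 14.5%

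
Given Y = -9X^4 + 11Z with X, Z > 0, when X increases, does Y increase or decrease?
Y decreases

Taking the partial derivative:
∂Y/∂X = -36X^3

∂Y/∂X = -36X^3 < 0 (assuming positive values)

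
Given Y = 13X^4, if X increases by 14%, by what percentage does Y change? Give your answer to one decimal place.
68.9%

For Y = 13X^4:
If X → X(1 + 0.14)
Then Y → Y · (1 + 0.14)^4
     ≈ Y · 1.6890

Percentage change = ((1 + 0.14)^4 − 1) × 100% ≈ 68.9%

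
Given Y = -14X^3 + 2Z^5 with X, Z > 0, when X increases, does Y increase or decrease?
Y decreases

Taking the partial derivative:
∂Y/∂X = -42X^2

∂Y/∂X = -42X^2 < 0 (assuming positive values)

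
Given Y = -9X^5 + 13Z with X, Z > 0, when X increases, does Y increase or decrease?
Y decreases

Taking the partial derivative:
∂Y/∂X = -45X^4

∂Y/∂X = -45X^4 < 0 (assuming positive values)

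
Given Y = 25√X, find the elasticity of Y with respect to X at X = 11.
Elasticity = 1/2

Elasticity = (dY/dX) · (X/Y)

dY/dX = 25/(2·√X)
At X = 11: dY/dX = 25·√11/22, Y = 25·√11

Elasticity = (25·√11/22) · (11 / (25·√11)) = 1/2

Interpretation: for a small percentage change in X, the percentage change in Y is approximately 0.50 times as large.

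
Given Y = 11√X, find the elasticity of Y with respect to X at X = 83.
Elasticity = 1/2

Elasticity = (dY/dX) · (X/Y)

dY/dX = 11/(2·√X)
At X = 83: dY/dX = 11·√83/166, Y = 11·√83

Elasticity = (11·√83/166) · (83 / (11·√83)) = 1/2

Interpretation: for a small percentage change in X, the percentage change in Y is approximately 0.50 times as large.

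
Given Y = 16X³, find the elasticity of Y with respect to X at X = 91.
Elasticity = 3

Elasticity = (dY/dX) · (X/Y)

dY/dX = 48·X²
At X = 91: dY/dX = 397488, Y = 12057136

Elasticity = 397488 · (91 / 12057136) = 3

Interpretation: for a small percentage change in X, the percentage change in Y is approximately 3.00 times as large.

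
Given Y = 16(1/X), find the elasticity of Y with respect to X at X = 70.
Elasticity = -1

Elasticity = (dY/dX) · (X/Y)

dY/dX = -16/X²
At X = 70: dY/dX = -4/1225, Y = 8/35

Elasticity = (-4/1225) · (70 / (8/35)) = -1

Interpretation: for a small percentage change in X, the percentage change in Y is approximately -1.00 times as large.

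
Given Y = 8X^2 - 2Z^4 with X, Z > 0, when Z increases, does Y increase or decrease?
Y decreases

Taking the partial derivative:
∂Y/∂Z = -8Z^3

∂Y/∂Z = -8Z^3 < 0 (assuming positive values)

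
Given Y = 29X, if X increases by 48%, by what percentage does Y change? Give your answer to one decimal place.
48.0%

For Y = 29X:
If X → X(1 + 0.48)
Then Y → Y · (1 + 0.48)^1
     = Y · 1.4800

Percentage change = ((1 + 0.48)^1 − 1) × 100% = 48.0%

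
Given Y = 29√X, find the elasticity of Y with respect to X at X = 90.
Elasticity = 1/2

Elasticity = (dY/dX) · (X/Y)

dY/dX = 29/(2·√X)
At X = 90: dY/dX = 29·√10/60, Y = 87·√10

Elasticity = (29·√10/60) · (90 / (87·√10)) = 1/2

Interpretation: for a small percentage change in X, the percentage change in Y is approximately 0.50 times as large.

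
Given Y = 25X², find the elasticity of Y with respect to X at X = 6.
Elasticity = 2

Elasticity = (dY/dX) · (X/Y)

dY/dX = 50·X
At X = 6: dY/dX = 300, Y = 900

Elasticity = 300 · (6 / 900) = 2

Interpretation: for a small percentage change in X, the percentage change in Y is approximately 2.00 times as large.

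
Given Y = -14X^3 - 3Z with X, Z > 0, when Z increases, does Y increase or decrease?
Y decreases

Taking the partial derivative:
∂Y/∂Z = -3

∂Y/∂Z = -3 < 0 (assuming positive values)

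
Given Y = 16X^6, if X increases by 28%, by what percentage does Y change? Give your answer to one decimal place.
339.8%

For Y = 16X^6:
If X → X(1 + 0.28)
Then Y → Y · (1 + 0.28)^6
     ≈ Y · 4.3980

Percentage change = ((1 + 0.28)^6 − 1) × 100% ≈ 339.8%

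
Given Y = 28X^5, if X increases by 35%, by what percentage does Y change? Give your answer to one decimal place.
348.4%

For Y = 28X^5:
If X → X(1 + 0.35)
Then Y → Y · (1 + 0.35)^5
     ≈ Y · 4.4840

Percentage change = ((1 + 0.35)^5 − 1) × 100% ≈ 348.4%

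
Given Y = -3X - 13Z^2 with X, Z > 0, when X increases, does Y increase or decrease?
Y decreases

Taking the partial derivative:
∂Y/∂X = -3

∂Y/∂X = -3 < 0 (assuming positive values)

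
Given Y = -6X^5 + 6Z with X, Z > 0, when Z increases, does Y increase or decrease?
Y increases

Taking the partial derivative:
∂Y/∂Z = 6

∂Y/∂Z = 6 > 0 (assuming positive values)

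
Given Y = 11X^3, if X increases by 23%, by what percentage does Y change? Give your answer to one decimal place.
86.1%

For Y = 11X^3:
If X → X(1 + 0.23)
Then Y → Y · (1 + 0.23)^3
     ≈ Y · 1.8609

Percentage change = ((1 + 0.23)^3 − 1) × 100% ≈ 86.1%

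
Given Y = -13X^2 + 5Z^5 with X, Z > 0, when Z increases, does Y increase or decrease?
Y increases

Taking the partial derivative:
∂Y/∂Z = 25Z^4

∂Y/∂Z = 25Z^4 > 0 (assuming positive values)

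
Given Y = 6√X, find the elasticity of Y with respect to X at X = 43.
Elasticity = 1/2

Elasticity = (dY/dX) · (X/Y)

dY/dX = 3/√X
At X = 43: dY/dX = 3·√43/43, Y = 6·√43

Elasticity = (3·√43/43) · (43 / (6·√43)) = 1/2

Interpretation: for a small percentage change in X, the percentage change in Y is approximately 0.50 times as large.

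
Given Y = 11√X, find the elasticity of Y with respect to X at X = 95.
Elasticity = 1/2

Elasticity = (dY/dX) · (X/Y)

dY/dX = 11/(2·√X)
At X = 95: dY/dX = 11·√95/190, Y = 11·√95

Elasticity = (11·√95/190) · (95 / (11·√95)) = 1/2

Interpretation: for a small percentage change in X, the percentage change in Y is approximately 0.50 times as large.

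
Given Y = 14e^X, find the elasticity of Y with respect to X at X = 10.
Elasticity = 10

Elasticity = (dY/dX) · (X/Y)

dY/dX = 14·e^X
At X = 10: dY/dX = 14·e^10, Y = 14·e^10

Elasticity = (14·e^10) · (10 / (14·e^10)) = 10

Interpretation: for a small percentage change in X, the percentage change in Y is approximately 10.00 times as large.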